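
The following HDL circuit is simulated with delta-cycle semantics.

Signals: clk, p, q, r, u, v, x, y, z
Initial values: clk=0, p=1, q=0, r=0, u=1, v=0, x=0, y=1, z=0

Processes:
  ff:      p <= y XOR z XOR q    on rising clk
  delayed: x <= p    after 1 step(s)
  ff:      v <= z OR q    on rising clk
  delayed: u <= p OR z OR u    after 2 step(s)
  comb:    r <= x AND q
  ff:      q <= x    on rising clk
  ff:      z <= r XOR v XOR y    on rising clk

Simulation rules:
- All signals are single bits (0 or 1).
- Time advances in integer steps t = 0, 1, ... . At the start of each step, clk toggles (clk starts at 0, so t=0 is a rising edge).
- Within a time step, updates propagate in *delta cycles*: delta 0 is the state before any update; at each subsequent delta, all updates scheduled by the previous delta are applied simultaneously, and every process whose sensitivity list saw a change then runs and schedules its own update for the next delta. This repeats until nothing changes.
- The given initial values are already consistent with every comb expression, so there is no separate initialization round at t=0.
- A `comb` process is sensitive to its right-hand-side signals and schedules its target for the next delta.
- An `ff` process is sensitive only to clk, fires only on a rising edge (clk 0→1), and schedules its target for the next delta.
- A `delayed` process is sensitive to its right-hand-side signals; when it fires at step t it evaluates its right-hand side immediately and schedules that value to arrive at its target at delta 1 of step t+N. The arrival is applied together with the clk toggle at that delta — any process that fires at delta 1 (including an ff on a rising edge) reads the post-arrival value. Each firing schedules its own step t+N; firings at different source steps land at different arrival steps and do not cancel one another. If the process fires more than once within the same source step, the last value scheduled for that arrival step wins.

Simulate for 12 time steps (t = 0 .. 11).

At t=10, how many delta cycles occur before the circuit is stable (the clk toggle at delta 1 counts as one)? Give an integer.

2

[bits: r,x,clk,p,q,u,z,v,y]
t=0: Δ0=000101001 Δ1=001101001 Δ2=001101101 | 2Δ
t=1: Δ0=001101101 Δ1=000101101 | 1Δ
t=2: Δ0=000101101 Δ1=001101101 Δ2=001001111 | 2Δ
t=3: Δ0=001001111 Δ1=000001111 | 1Δ
t=4: Δ0=000001111 Δ1=001001111 Δ2=001001011 | 2Δ
t=5: Δ0=001001011 Δ1=000001011 | 1Δ
t=6: Δ0=000001011 Δ1=001001011 Δ2=001101001 | 2Δ
t=7: Δ0=001101001 Δ1=010101001 | 1Δ
t=8: Δ0=010101001 Δ1=011101001 Δ2=011111101 Δ3=111111101 | 3Δ
t=9: Δ0=111111101 Δ1=110111101 | 1Δ
t=10: Δ0=110111101 Δ1=111111101 Δ2=111111011 | 2Δ
t=11: Δ0=111111011 Δ1=110111011 | 1Δ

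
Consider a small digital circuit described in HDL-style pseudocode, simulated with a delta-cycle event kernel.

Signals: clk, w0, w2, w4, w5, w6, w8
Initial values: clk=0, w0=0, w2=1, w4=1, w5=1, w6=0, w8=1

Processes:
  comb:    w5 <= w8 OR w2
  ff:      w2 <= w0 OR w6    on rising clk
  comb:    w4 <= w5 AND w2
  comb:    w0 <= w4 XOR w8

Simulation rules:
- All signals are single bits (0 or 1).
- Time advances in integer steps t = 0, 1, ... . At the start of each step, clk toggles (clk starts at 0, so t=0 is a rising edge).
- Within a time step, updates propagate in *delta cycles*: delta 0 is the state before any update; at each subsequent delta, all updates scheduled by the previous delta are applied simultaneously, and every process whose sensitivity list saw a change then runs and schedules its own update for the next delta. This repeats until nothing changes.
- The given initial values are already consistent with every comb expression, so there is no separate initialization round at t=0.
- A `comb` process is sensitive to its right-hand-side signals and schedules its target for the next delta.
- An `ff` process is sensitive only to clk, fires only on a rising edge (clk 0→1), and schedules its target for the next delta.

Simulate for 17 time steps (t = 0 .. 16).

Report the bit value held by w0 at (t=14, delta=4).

[bits: w0,w2,clk,w8,w5,w4,w6]
t=0: Δ0=0101110 Δ1=0111110 Δ2=0011110 Δ3=0011100 Δ4=1011100 | 4Δ
t=1: Δ0=1011100 Δ1=1001100 | 1Δ
t=2: Δ0=1001100 Δ1=1011100 Δ2=1111100 Δ3=1111110 Δ4=0111110 | 4Δ
t=3: Δ0=0111110 Δ1=0101110 | 1Δ
t=4: Δ0=0101110 Δ1=0111110 Δ2=0011110 Δ3=0011100 Δ4=1011100 | 4Δ
t=5: Δ0=1011100 Δ1=1001100 | 1Δ
t=6: Δ0=1001100 Δ1=1011100 Δ2=1111100 Δ3=1111110 Δ4=0111110 | 4Δ
t=7: Δ0=0111110 Δ1=0101110 | 1Δ
t=8: Δ0=0101110 Δ1=0111110 Δ2=0011110 Δ3=0011100 Δ4=1011100 | 4Δ
t=9: Δ0=1011100 Δ1=1001100 | 1Δ
t=10: Δ0=1001100 Δ1=1011100 Δ2=1111100 Δ3=1111110 Δ4=0111110 | 4Δ
t=11: Δ0=0111110 Δ1=0101110 | 1Δ
t=12: Δ0=0101110 Δ1=0111110 Δ2=0011110 Δ3=0011100 Δ4=1011100 | 4Δ
t=13: Δ0=1011100 Δ1=1001100 | 1Δ
t=14: Δ0=1001100 Δ1=1011100 Δ2=1111100 Δ3=1111110 Δ4=0111110 | 4Δ
t=15: Δ0=0111110 Δ1=0101110 | 1Δ
t=16: Δ0=0101110 Δ1=0111110 Δ2=0011110 Δ3=0011100 Δ4=1011100 | 4Δ

0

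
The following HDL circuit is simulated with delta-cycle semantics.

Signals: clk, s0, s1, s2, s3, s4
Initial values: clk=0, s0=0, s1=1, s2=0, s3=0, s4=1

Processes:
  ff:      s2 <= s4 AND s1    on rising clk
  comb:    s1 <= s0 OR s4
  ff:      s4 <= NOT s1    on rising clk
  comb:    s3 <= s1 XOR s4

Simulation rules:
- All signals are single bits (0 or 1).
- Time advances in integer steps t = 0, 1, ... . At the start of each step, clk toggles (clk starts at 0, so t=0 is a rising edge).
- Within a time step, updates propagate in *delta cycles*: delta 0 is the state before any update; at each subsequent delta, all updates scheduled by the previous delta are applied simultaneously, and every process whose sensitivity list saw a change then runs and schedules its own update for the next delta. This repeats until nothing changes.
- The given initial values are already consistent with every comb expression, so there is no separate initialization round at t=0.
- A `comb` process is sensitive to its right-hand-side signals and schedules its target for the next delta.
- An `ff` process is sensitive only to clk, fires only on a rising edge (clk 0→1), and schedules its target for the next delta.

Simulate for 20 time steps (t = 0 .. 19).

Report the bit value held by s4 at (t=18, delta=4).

1

t=0 Δ0: s4=1 s3=0 clk=0 s0=0 s1=1 s2=0
  Δ1: clk:0→1
  Δ2: s4:1→0, s2:0→1
  Δ3: s3:0→1, s1:1→0
  Δ4: s3:1→0
  (4Δ to stable)
t=1 Δ0: s4=0 s3=0 clk=1 s0=0 s1=0 s2=1
  Δ1: clk:1→0
  (1Δ to stable)
t=2 Δ0: s4=0 s3=0 clk=0 s0=0 s1=0 s2=1
  Δ1: clk:0→1
  Δ2: s4:0→1, s2:1→0
  Δ3: s3:0→1, s1:0→1
  Δ4: s3:1→0
  (4Δ to stable)
t=3 Δ0: s4=1 s3=0 clk=1 s0=0 s1=1 s2=0
  Δ1: clk:1→0
  (1Δ to stable)
t=4 Δ0: s4=1 s3=0 clk=0 s0=0 s1=1 s2=0
  Δ1: clk:0→1
  Δ2: s4:1→0, s2:0→1
  Δ3: s3:0→1, s1:1→0
  Δ4: s3:1→0
  (4Δ to stable)
t=5 Δ0: s4=0 s3=0 clk=1 s0=0 s1=0 s2=1
  Δ1: clk:1→0
  (1Δ to stable)
t=6 Δ0: s4=0 s3=0 clk=0 s0=0 s1=0 s2=1
  Δ1: clk:0→1
  Δ2: s4:0→1, s2:1→0
  Δ3: s3:0→1, s1:0→1
  Δ4: s3:1→0
  (4Δ to stable)
t=7 Δ0: s4=1 s3=0 clk=1 s0=0 s1=1 s2=0
  Δ1: clk:1→0
  (1Δ to stable)
t=8 Δ0: s4=1 s3=0 clk=0 s0=0 s1=1 s2=0
  Δ1: clk:0→1
  Δ2: s4:1→0, s2:0→1
  Δ3: s3:0→1, s1:1→0
  Δ4: s3:1→0
  (4Δ to stable)
t=9 Δ0: s4=0 s3=0 clk=1 s0=0 s1=0 s2=1
  Δ1: clk:1→0
  (1Δ to stable)
t=10 Δ0: s4=0 s3=0 clk=0 s0=0 s1=0 s2=1
  Δ1: clk:0→1
  Δ2: s4:0→1, s2:1→0
  Δ3: s3:0→1, s1:0→1
  Δ4: s3:1→0
  (4Δ to stable)
t=11 Δ0: s4=1 s3=0 clk=1 s0=0 s1=1 s2=0
  Δ1: clk:1→0
  (1Δ to stable)
t=12 Δ0: s4=1 s3=0 clk=0 s0=0 s1=1 s2=0
  Δ1: clk:0→1
  Δ2: s4:1→0, s2:0→1
  Δ3: s3:0→1, s1:1→0
  Δ4: s3:1→0
  (4Δ to stable)
t=13 Δ0: s4=0 s3=0 clk=1 s0=0 s1=0 s2=1
  Δ1: clk:1→0
  (1Δ to stable)
t=14 Δ0: s4=0 s3=0 clk=0 s0=0 s1=0 s2=1
  Δ1: clk:0→1
  Δ2: s4:0→1, s2:1→0
  Δ3: s3:0→1, s1:0→1
  Δ4: s3:1→0
  (4Δ to stable)
t=15 Δ0: s4=1 s3=0 clk=1 s0=0 s1=1 s2=0
  Δ1: clk:1→0
  (1Δ to stable)
t=16 Δ0: s4=1 s3=0 clk=0 s0=0 s1=1 s2=0
  Δ1: clk:0→1
  Δ2: s4:1→0, s2:0→1
  Δ3: s3:0→1, s1:1→0
  Δ4: s3:1→0
  (4Δ to stable)
t=17 Δ0: s4=0 s3=0 clk=1 s0=0 s1=0 s2=1
  Δ1: clk:1→0
  (1Δ to stable)
t=18 Δ0: s4=0 s3=0 clk=0 s0=0 s1=0 s2=1
  Δ1: clk:0→1
  Δ2: s4:0→1, s2:1→0
  Δ3: s3:0→1, s1:0→1
  Δ4: s3:1→0
  (4Δ to stable)
t=19 Δ0: s4=1 s3=0 clk=1 s0=0 s1=1 s2=0
  Δ1: clk:1→0
  (1Δ to stable)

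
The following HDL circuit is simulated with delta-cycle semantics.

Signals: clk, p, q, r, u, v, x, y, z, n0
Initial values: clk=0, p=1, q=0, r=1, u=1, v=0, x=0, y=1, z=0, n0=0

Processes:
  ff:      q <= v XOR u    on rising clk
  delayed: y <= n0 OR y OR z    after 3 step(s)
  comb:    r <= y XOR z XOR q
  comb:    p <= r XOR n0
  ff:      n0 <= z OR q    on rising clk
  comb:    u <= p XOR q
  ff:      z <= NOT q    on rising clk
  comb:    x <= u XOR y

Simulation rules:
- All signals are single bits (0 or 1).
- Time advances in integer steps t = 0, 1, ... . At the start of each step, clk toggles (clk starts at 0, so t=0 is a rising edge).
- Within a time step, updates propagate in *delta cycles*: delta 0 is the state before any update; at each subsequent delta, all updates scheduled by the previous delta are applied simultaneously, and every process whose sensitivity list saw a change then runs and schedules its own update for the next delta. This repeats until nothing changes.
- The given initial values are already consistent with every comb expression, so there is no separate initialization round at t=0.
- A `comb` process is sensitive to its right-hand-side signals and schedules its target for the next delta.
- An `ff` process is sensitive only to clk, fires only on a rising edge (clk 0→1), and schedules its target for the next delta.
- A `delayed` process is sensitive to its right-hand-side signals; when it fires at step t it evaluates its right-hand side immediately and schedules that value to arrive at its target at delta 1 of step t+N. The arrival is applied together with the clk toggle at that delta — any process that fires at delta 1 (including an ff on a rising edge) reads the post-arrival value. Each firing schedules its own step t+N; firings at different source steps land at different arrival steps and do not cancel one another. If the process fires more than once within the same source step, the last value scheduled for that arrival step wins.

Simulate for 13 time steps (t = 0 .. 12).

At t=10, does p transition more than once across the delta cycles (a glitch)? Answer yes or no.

no

[bits: r,clk,v,q,y,x,z,n0,u,p]
t=0: Δ0=1000100011 Δ1=1100100011 Δ2=1101101011 Δ3=1101101001 Δ4=1101111001 | 4Δ
t=1: Δ0=1101111001 Δ1=1001111001 | 1Δ
t=2: Δ0=1001111001 Δ1=1101111001 Δ2=1100110101 Δ3=1100110110 Δ4=1100100100 Δ5=1100110100 | 5Δ
t=3: Δ0=1100110100 Δ1=1000110100 | 1Δ
t=4: Δ0=1000110100 Δ1=1100110100 Δ2=1100111000 Δ3=0100111001 Δ4=0100111010 Δ5=0100101000 Δ6=0100111000 | 6Δ
t=5: Δ0=0100111000 Δ1=0000111000 | 1Δ
t=6: Δ0=0000111000 Δ1=0100111000 Δ2=0100111100 Δ3=0100111101 Δ4=0100111111 Δ5=0100101111 | 5Δ
t=7: Δ0=0100101111 Δ1=0000101111 | 1Δ
t=8: Δ0=0000101111 Δ1=0100101111 Δ2=0101101111 Δ3=1101101101 Δ4=1101111100 Δ5=1101111110 Δ6=1101101110 | 6Δ
t=9: Δ0=1101101110 Δ1=1001101110 | 1Δ
t=10: Δ0=1001101110 Δ1=1101101110 Δ2=1101100110 Δ3=0101100110 Δ4=0101100111 Δ5=0101100101 Δ6=0101110101 | 6Δ
t=11: Δ0=0101110101 Δ1=0001110101 | 1Δ
t=12: Δ0=0001110101 Δ1=0101110101 Δ2=0100110101 Δ3=1100110111 Δ4=1100100110 Δ5=1100100100 Δ6=1100110100 | 6Δ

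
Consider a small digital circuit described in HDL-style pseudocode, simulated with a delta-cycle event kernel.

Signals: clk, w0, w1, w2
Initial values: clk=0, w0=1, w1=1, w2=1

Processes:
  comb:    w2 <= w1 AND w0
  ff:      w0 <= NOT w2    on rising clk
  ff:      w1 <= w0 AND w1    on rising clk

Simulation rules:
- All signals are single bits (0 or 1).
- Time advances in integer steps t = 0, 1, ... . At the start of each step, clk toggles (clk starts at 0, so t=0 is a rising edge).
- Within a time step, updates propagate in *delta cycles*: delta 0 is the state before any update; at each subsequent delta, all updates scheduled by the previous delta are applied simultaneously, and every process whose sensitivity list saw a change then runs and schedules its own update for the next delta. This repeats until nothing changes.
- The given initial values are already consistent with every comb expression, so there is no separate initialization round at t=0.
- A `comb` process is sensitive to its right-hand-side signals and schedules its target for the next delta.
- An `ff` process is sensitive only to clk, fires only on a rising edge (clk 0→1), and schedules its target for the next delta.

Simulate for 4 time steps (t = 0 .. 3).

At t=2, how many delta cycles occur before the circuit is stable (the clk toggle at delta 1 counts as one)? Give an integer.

2

t0.Δ0 w0=1 w2=1 clk=0 w1=1
t0.Δ1 w0=1 w2=1 clk=1 w1=1
t0.Δ2 w0=0 w2=1 clk=1 w1=1
t0.Δ3 w0=0 w2=0 clk=1 w1=1
t1.Δ0 w0=0 w2=0 clk=1 w1=1
t1.Δ1 w0=0 w2=0 clk=0 w1=1
t2.Δ0 w0=0 w2=0 clk=0 w1=1
t2.Δ1 w0=0 w2=0 clk=1 w1=1
t2.Δ2 w0=1 w2=0 clk=1 w1=0
t3.Δ0 w0=1 w2=0 clk=1 w1=0
t3.Δ1 w0=1 w2=0 clk=0 w1=0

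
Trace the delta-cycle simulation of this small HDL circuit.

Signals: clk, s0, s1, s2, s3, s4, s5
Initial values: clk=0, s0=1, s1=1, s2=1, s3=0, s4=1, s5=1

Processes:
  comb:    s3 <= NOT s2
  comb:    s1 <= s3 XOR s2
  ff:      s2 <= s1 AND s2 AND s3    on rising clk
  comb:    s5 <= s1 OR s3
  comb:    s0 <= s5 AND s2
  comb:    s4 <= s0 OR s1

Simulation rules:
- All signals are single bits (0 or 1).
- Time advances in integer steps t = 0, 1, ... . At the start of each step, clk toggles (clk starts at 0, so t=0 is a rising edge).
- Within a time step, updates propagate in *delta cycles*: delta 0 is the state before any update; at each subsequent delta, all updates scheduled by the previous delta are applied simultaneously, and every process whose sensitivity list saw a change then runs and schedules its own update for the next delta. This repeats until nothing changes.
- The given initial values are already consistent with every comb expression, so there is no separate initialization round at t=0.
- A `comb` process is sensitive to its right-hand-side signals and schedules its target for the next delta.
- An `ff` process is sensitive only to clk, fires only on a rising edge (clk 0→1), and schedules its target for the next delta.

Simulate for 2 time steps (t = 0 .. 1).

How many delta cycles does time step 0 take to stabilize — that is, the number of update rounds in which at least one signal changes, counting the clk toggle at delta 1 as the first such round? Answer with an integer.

t=0 Δ0: s1=1 clk=0 s0=1 s4=1 s2=1 s3=0 s5=1
  Δ1: clk:0→1
  Δ2: s2:1→0
  Δ3: s1:1→0, s0:1→0, s3:0→1
  Δ4: s1:0→1, s4:1→0
  Δ5: s4:0→1
  (5Δ to stable)
t=1 Δ0: s1=1 clk=1 s0=0 s4=1 s2=0 s3=1 s5=1
  Δ1: clk:1→0
  (1Δ to stable)

5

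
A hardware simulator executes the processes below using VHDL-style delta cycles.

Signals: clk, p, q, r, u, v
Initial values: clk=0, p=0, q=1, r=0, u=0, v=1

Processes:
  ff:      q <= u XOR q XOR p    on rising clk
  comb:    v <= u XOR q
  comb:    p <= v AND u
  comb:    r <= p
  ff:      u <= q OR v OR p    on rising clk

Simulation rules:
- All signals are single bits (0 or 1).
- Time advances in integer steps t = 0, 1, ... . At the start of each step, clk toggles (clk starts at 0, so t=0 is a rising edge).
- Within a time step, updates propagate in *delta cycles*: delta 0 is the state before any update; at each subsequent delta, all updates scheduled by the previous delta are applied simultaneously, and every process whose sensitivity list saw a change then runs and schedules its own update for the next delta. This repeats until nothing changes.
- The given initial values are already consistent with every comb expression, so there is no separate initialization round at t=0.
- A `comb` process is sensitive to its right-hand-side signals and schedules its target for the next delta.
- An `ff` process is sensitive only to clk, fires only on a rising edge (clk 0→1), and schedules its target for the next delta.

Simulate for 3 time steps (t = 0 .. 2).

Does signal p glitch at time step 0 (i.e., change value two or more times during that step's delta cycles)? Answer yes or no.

[bits: r,p,clk,q,v,u]
t=0: Δ0=000110 Δ1=001110 Δ2=001111 Δ3=011101 Δ4=101101 Δ5=001101 | 5Δ
t=1: Δ0=001101 Δ1=000101 | 1Δ
t=2: Δ0=000101 Δ1=001101 Δ2=001001 Δ3=001011 Δ4=011011 Δ5=111011 | 5Δ

yes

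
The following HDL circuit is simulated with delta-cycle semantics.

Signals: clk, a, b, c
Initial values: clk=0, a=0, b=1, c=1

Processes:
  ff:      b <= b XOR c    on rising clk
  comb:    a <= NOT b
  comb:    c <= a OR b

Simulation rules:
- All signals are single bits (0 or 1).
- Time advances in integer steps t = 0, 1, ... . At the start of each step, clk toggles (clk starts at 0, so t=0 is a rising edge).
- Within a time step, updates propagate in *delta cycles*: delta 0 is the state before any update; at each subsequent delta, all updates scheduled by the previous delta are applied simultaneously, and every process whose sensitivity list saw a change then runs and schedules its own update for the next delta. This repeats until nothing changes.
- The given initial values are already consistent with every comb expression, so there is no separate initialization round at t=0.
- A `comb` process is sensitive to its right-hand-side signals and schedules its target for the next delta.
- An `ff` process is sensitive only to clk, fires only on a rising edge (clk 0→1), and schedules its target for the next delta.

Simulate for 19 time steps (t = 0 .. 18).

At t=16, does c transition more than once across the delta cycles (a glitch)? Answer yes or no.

t=0 Δ0: b=1 c=1 clk=0 a=0
  Δ1: clk:0→1
  Δ2: b:1→0
  Δ3: c:1→0, a:0→1
  Δ4: c:0→1
  (4Δ to stable)
t=1 Δ0: b=0 c=1 clk=1 a=1
  Δ1: clk:1→0
  (1Δ to stable)
t=2 Δ0: b=0 c=1 clk=0 a=1
  Δ1: clk:0→1
  Δ2: b:0→1
  Δ3: a:1→0
  (3Δ to stable)
t=3 Δ0: b=1 c=1 clk=1 a=0
  Δ1: clk:1→0
  (1Δ to stable)
t=4 Δ0: b=1 c=1 clk=0 a=0
  Δ1: clk:0→1
  Δ2: b:1→0
  Δ3: c:1→0, a:0→1
  Δ4: c:0→1
  (4Δ to stable)
t=5 Δ0: b=0 c=1 clk=1 a=1
  Δ1: clk:1→0
  (1Δ to stable)
t=6 Δ0: b=0 c=1 clk=0 a=1
  Δ1: clk:0→1
  Δ2: b:0→1
  Δ3: a:1→0
  (3Δ to stable)
t=7 Δ0: b=1 c=1 clk=1 a=0
  Δ1: clk:1→0
  (1Δ to stable)
t=8 Δ0: b=1 c=1 clk=0 a=0
  Δ1: clk:0→1
  Δ2: b:1→0
  Δ3: c:1→0, a:0→1
  Δ4: c:0→1
  (4Δ to stable)
t=9 Δ0: b=0 c=1 clk=1 a=1
  Δ1: clk:1→0
  (1Δ to stable)
t=10 Δ0: b=0 c=1 clk=0 a=1
  Δ1: clk:0→1
  Δ2: b:0→1
  Δ3: a:1→0
  (3Δ to stable)
t=11 Δ0: b=1 c=1 clk=1 a=0
  Δ1: clk:1→0
  (1Δ to stable)
t=12 Δ0: b=1 c=1 clk=0 a=0
  Δ1: clk:0→1
  Δ2: b:1→0
  Δ3: c:1→0, a:0→1
  Δ4: c:0→1
  (4Δ to stable)
t=13 Δ0: b=0 c=1 clk=1 a=1
  Δ1: clk:1→0
  (1Δ to stable)
t=14 Δ0: b=0 c=1 clk=0 a=1
  Δ1: clk:0→1
  Δ2: b:0→1
  Δ3: a:1→0
  (3Δ to stable)
t=15 Δ0: b=1 c=1 clk=1 a=0
  Δ1: clk:1→0
  (1Δ to stable)
t=16 Δ0: b=1 c=1 clk=0 a=0
  Δ1: clk:0→1
  Δ2: b:1→0
  Δ3: c:1→0, a:0→1
  Δ4: c:0→1
  (4Δ to stable)
t=17 Δ0: b=0 c=1 clk=1 a=1
  Δ1: clk:1→0
  (1Δ to stable)
t=18 Δ0: b=0 c=1 clk=0 a=1
  Δ1: clk:0→1
  Δ2: b:0→1
  Δ3: a:1→0
  (3Δ to stable)

yes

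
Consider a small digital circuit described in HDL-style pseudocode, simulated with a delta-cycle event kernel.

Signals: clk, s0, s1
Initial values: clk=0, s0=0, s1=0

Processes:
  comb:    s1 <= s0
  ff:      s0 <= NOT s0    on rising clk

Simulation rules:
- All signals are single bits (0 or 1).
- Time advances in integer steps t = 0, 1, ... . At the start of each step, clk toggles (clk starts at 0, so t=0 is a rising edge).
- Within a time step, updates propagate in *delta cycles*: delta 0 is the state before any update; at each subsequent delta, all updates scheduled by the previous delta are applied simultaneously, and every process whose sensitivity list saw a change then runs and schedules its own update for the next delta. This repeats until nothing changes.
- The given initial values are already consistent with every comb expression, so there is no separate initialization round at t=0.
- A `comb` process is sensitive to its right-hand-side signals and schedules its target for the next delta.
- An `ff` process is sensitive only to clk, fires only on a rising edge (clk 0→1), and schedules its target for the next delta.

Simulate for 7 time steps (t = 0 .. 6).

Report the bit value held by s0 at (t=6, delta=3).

t0.Δ0 s1=0 s0=0 clk=0
t0.Δ1 s1=0 s0=0 clk=1
t0.Δ2 s1=0 s0=1 clk=1
t0.Δ3 s1=1 s0=1 clk=1
t1.Δ0 s1=1 s0=1 clk=1
t1.Δ1 s1=1 s0=1 clk=0
t2.Δ0 s1=1 s0=1 clk=0
t2.Δ1 s1=1 s0=1 clk=1
t2.Δ2 s1=1 s0=0 clk=1
t2.Δ3 s1=0 s0=0 clk=1
t3.Δ0 s1=0 s0=0 clk=1
t3.Δ1 s1=0 s0=0 clk=0
t4.Δ0 s1=0 s0=0 clk=0
t4.Δ1 s1=0 s0=0 clk=1
t4.Δ2 s1=0 s0=1 clk=1
t4.Δ3 s1=1 s0=1 clk=1
t5.Δ0 s1=1 s0=1 clk=1
t5.Δ1 s1=1 s0=1 clk=0
t6.Δ0 s1=1 s0=1 clk=0
t6.Δ1 s1=1 s0=1 clk=1
t6.Δ2 s1=1 s0=0 clk=1
t6.Δ3 s1=0 s0=0 clk=1

0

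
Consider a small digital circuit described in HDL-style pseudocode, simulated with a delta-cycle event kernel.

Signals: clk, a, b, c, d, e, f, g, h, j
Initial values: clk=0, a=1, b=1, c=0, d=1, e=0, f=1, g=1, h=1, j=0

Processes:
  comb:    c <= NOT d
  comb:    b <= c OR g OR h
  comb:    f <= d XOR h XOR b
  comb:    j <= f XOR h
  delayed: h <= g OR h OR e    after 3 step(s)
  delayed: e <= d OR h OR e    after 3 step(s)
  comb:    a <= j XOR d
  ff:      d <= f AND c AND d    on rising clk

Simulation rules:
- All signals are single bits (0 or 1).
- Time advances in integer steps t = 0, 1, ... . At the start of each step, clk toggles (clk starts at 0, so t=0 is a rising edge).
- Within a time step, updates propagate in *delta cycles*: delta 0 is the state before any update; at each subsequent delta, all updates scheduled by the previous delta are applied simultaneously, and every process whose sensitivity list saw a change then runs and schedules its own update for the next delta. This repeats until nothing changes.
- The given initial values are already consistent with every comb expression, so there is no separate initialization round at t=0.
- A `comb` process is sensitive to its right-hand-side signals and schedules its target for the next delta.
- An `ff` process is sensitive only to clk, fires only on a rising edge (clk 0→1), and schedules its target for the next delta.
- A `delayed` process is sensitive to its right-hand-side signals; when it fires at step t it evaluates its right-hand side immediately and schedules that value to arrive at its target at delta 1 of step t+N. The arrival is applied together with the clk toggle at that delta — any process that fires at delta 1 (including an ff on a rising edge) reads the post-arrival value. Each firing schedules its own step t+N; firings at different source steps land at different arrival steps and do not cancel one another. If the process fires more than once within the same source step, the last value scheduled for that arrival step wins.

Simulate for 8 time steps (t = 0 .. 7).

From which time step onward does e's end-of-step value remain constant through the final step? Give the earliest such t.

3

[bits: d,b,a,h,clk,e,g,f,j,c]
t=0: Δ0=1111001100 Δ1=1111101100 Δ2=0111101100 Δ3=0101101001 Δ4=0101101011 Δ5=0111101011 | 5Δ
t=1: Δ0=0111101011 Δ1=0111001011 | 1Δ
t=2: Δ0=0111001011 Δ1=0111101011 | 1Δ
t=3: Δ0=0111101011 Δ1=0111011011 | 1Δ
t=4: Δ0=0111011011 Δ1=0111111011 | 1Δ
t=5: Δ0=0111111011 Δ1=0111011011 | 1Δ
t=6: Δ0=0111011011 Δ1=0111111011 | 1Δ
t=7: Δ0=0111111011 Δ1=0111011011 | 1Δ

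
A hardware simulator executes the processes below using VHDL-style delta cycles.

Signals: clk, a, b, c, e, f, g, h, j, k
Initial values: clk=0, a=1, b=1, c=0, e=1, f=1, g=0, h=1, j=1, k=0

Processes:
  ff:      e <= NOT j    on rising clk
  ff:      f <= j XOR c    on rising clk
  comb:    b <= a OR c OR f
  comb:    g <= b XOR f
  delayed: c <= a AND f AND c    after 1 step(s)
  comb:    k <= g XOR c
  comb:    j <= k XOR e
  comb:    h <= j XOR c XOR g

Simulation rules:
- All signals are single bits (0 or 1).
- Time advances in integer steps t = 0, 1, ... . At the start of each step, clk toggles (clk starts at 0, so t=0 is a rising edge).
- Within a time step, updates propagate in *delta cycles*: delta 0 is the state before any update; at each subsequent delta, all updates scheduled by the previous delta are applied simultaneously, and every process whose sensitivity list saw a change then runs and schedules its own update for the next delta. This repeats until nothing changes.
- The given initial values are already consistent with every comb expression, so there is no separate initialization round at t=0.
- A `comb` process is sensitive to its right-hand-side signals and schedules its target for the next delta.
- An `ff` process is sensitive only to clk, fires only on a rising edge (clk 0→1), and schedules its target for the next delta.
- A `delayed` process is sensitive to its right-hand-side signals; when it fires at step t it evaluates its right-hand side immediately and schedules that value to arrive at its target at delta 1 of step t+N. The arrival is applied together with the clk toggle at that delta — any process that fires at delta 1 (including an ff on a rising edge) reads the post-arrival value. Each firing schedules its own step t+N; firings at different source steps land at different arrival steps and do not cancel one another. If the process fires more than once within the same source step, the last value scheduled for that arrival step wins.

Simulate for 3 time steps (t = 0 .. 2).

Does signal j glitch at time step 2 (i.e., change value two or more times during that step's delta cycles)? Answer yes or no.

yes

t0.Δ0 clk=0 k=0 c=0 a=1 b=1 f=1 j=1 e=1 h=1 g=0
t0.Δ1 clk=1 k=0 c=0 a=1 b=1 f=1 j=1 e=1 h=1 g=0
t0.Δ2 clk=1 k=0 c=0 a=1 b=1 f=1 j=1 e=0 h=1 g=0
t0.Δ3 clk=1 k=0 c=0 a=1 b=1 f=1 j=0 e=0 h=1 g=0
t0.Δ4 clk=1 k=0 c=0 a=1 b=1 f=1 j=0 e=0 h=0 g=0
t1.Δ0 clk=1 k=0 c=0 a=1 b=1 f=1 j=0 e=0 h=0 g=0
t1.Δ1 clk=0 k=0 c=0 a=1 b=1 f=1 j=0 e=0 h=0 g=0
t2.Δ0 clk=0 k=0 c=0 a=1 b=1 f=1 j=0 e=0 h=0 g=0
t2.Δ1 clk=1 k=0 c=0 a=1 b=1 f=1 j=0 e=0 h=0 g=0
t2.Δ2 clk=1 k=0 c=0 a=1 b=1 f=0 j=0 e=1 h=0 g=0
t2.Δ3 clk=1 k=0 c=0 a=1 b=1 f=0 j=1 e=1 h=0 g=1
t2.Δ4 clk=1 k=1 c=0 a=1 b=1 f=0 j=1 e=1 h=0 g=1
t2.Δ5 clk=1 k=1 c=0 a=1 b=1 f=0 j=0 e=1 h=0 g=1
t2.Δ6 clk=1 k=1 c=0 a=1 b=1 f=0 j=0 e=1 h=1 g=1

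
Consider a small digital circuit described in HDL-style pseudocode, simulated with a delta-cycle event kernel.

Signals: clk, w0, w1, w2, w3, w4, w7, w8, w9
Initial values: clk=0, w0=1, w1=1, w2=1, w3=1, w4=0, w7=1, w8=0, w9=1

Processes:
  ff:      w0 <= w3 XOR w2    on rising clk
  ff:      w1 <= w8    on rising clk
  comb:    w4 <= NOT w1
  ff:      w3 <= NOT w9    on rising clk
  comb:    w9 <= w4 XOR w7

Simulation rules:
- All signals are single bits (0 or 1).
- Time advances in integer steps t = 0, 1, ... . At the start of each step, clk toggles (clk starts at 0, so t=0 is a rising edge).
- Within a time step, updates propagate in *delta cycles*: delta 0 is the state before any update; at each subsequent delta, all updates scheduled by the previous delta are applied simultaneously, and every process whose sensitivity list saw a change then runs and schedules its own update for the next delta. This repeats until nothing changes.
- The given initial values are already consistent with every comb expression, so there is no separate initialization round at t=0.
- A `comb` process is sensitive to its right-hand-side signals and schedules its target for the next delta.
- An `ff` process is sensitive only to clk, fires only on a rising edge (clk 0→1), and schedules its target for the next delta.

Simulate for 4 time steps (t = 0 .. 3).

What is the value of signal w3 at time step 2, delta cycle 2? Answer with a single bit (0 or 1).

1

[bits: w7,w1,clk,w3,w9,w2,w8,w0,w4]
t=0: Δ0=110111010 Δ1=111111010 Δ2=101011000 Δ3=101011001 Δ4=101001001 | 4Δ
t=1: Δ0=101001001 Δ1=100001001 | 1Δ
t=2: Δ0=100001001 Δ1=101001001 Δ2=101101011 | 2Δ
t=3: Δ0=101101011 Δ1=100101011 | 1Δ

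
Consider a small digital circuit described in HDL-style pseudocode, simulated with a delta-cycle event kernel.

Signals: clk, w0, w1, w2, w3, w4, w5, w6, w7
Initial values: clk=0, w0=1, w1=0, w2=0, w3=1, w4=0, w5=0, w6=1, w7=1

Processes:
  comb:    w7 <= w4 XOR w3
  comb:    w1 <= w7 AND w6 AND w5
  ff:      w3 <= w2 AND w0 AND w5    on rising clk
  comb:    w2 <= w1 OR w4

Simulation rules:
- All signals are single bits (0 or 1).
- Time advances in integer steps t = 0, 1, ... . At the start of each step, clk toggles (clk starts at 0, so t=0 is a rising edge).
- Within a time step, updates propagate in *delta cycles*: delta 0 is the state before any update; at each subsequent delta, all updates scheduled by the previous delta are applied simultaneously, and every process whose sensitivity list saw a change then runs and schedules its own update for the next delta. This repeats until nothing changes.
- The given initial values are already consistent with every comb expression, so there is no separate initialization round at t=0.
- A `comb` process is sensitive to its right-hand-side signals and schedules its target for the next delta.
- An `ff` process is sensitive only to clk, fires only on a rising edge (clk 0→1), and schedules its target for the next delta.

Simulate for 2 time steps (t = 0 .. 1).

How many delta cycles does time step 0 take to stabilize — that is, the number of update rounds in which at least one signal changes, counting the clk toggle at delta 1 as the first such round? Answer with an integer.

3

t0.Δ0 w0=1 w1=0 w6=1 clk=0 w7=1 w4=0 w2=0 w5=0 w3=1
t0.Δ1 w0=1 w1=0 w6=1 clk=1 w7=1 w4=0 w2=0 w5=0 w3=1
t0.Δ2 w0=1 w1=0 w6=1 clk=1 w7=1 w4=0 w2=0 w5=0 w3=0
t0.Δ3 w0=1 w1=0 w6=1 clk=1 w7=0 w4=0 w2=0 w5=0 w3=0
t1.Δ0 w0=1 w1=0 w6=1 clk=1 w7=0 w4=0 w2=0 w5=0 w3=0
t1.Δ1 w0=1 w1=0 w6=1 clk=0 w7=0 w4=0 w2=0 w5=0 w3=0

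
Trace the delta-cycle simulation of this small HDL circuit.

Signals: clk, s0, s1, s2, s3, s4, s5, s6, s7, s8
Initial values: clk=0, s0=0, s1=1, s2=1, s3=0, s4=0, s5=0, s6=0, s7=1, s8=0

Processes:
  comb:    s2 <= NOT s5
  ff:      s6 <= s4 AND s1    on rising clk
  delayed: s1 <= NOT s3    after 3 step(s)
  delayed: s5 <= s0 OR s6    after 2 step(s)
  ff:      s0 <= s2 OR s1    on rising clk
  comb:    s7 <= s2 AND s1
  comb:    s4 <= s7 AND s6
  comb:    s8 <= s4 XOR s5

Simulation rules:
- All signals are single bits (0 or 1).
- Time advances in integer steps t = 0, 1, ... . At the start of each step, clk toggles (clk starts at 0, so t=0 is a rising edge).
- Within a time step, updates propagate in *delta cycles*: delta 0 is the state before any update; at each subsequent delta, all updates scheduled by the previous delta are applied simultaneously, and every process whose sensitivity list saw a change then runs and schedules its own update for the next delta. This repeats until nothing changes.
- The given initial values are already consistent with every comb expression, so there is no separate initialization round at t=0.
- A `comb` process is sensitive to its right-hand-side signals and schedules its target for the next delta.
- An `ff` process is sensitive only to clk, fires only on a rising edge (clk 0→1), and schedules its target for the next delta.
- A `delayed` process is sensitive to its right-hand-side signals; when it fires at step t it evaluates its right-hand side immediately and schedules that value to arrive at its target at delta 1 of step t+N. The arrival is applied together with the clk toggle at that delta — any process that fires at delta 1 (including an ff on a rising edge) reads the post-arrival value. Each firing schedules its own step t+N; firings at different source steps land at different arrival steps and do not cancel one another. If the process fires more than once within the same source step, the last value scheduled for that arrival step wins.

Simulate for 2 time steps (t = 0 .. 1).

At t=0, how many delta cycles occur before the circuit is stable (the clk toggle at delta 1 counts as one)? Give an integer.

t=0 Δ0: s5=0 s8=0 s4=0 s6=0 s3=0 s1=1 s7=1 clk=0 s0=0 s2=1
  Δ1: clk:0→1
  Δ2: s0:0→1
  (2Δ to stable)
t=1 Δ0: s5=0 s8=0 s4=0 s6=0 s3=0 s1=1 s7=1 clk=1 s0=1 s2=1
  Δ1: clk:1→0
  (1Δ to stable)

2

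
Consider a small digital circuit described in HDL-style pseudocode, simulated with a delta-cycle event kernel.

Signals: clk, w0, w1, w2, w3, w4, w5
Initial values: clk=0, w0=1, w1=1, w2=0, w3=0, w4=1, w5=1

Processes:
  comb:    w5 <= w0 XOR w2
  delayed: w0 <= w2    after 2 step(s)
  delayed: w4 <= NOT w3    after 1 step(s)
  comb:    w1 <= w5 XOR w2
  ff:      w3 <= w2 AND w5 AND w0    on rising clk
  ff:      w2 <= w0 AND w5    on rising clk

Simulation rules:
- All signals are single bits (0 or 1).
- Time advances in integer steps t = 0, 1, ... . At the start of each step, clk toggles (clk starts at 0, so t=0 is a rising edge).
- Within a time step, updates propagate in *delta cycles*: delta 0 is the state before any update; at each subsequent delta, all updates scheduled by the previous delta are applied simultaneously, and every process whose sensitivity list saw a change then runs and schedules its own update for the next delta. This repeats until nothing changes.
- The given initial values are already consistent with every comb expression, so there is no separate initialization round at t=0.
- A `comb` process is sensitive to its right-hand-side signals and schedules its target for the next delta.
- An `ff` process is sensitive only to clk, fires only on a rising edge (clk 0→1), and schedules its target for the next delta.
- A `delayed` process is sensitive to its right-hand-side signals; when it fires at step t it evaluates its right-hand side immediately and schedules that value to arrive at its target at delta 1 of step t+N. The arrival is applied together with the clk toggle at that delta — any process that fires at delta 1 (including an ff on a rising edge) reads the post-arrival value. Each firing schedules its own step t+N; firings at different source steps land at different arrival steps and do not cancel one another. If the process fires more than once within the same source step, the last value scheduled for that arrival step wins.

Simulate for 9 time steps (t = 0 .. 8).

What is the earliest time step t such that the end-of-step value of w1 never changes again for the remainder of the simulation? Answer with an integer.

4

t0.Δ0 w3=0 w0=1 w1=1 w4=1 clk=0 w5=1 w2=0
t0.Δ1 w3=0 w0=1 w1=1 w4=1 clk=1 w5=1 w2=0
t0.Δ2 w3=0 w0=1 w1=1 w4=1 clk=1 w5=1 w2=1
t0.Δ3 w3=0 w0=1 w1=0 w4=1 clk=1 w5=0 w2=1
t0.Δ4 w3=0 w0=1 w1=1 w4=1 clk=1 w5=0 w2=1
t1.Δ0 w3=0 w0=1 w1=1 w4=1 clk=1 w5=0 w2=1
t1.Δ1 w3=0 w0=1 w1=1 w4=1 clk=0 w5=0 w2=1
t2.Δ0 w3=0 w0=1 w1=1 w4=1 clk=0 w5=0 w2=1
t2.Δ1 w3=0 w0=1 w1=1 w4=1 clk=1 w5=0 w2=1
t2.Δ2 w3=0 w0=1 w1=1 w4=1 clk=1 w5=0 w2=0
t2.Δ3 w3=0 w0=1 w1=0 w4=1 clk=1 w5=1 w2=0
t2.Δ4 w3=0 w0=1 w1=1 w4=1 clk=1 w5=1 w2=0
t3.Δ0 w3=0 w0=1 w1=1 w4=1 clk=1 w5=1 w2=0
t3.Δ1 w3=0 w0=1 w1=1 w4=1 clk=0 w5=1 w2=0
t4.Δ0 w3=0 w0=1 w1=1 w4=1 clk=0 w5=1 w2=0
t4.Δ1 w3=0 w0=0 w1=1 w4=1 clk=1 w5=1 w2=0
t4.Δ2 w3=0 w0=0 w1=1 w4=1 clk=1 w5=0 w2=0
t4.Δ3 w3=0 w0=0 w1=0 w4=1 clk=1 w5=0 w2=0
t5.Δ0 w3=0 w0=0 w1=0 w4=1 clk=1 w5=0 w2=0
t5.Δ1 w3=0 w0=0 w1=0 w4=1 clk=0 w5=0 w2=0
t6.Δ0 w3=0 w0=0 w1=0 w4=1 clk=0 w5=0 w2=0
t6.Δ1 w3=0 w0=0 w1=0 w4=1 clk=1 w5=0 w2=0
t7.Δ0 w3=0 w0=0 w1=0 w4=1 clk=1 w5=0 w2=0
t7.Δ1 w3=0 w0=0 w1=0 w4=1 clk=0 w5=0 w2=0
t8.Δ0 w3=0 w0=0 w1=0 w4=1 clk=0 w5=0 w2=0
t8.Δ1 w3=0 w0=0 w1=0 w4=1 clk=1 w5=0 w2=0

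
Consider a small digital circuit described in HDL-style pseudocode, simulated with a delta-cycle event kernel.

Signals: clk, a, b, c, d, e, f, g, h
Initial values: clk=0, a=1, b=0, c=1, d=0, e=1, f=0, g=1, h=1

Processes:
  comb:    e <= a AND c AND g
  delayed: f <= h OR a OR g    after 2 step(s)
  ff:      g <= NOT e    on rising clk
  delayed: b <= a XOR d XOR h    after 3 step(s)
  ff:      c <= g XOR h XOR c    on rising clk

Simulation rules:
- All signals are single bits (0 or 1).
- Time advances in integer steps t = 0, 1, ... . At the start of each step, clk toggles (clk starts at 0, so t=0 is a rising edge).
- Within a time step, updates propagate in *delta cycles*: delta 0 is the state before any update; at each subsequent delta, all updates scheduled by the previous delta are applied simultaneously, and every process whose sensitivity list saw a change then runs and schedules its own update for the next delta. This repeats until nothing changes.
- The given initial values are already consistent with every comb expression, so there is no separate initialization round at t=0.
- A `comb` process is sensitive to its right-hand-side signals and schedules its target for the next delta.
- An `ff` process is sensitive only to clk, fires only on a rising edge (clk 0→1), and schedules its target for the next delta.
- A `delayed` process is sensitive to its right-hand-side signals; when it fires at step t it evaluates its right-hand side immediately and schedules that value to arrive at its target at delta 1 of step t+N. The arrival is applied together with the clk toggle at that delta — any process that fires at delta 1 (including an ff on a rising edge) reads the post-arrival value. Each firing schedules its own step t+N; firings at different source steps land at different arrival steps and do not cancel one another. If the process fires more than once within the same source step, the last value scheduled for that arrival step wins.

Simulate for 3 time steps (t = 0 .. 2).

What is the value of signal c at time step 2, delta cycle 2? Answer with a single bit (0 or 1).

0

t=0 Δ0: g=1 d=0 clk=0 h=1 b=0 e=1 a=1 c=1 f=0
  Δ1: clk:0→1
  Δ2: g:1→0
  Δ3: e:1→0
  (3Δ to stable)
t=1 Δ0: g=0 d=0 clk=1 h=1 b=0 e=0 a=1 c=1 f=0
  Δ1: clk:1→0
  (1Δ to stable)
t=2 Δ0: g=0 d=0 clk=0 h=1 b=0 e=0 a=1 c=1 f=0
  Δ1: clk:0→1, f:0→1
  Δ2: g:0→1, c:1→0
  (2Δ to stable)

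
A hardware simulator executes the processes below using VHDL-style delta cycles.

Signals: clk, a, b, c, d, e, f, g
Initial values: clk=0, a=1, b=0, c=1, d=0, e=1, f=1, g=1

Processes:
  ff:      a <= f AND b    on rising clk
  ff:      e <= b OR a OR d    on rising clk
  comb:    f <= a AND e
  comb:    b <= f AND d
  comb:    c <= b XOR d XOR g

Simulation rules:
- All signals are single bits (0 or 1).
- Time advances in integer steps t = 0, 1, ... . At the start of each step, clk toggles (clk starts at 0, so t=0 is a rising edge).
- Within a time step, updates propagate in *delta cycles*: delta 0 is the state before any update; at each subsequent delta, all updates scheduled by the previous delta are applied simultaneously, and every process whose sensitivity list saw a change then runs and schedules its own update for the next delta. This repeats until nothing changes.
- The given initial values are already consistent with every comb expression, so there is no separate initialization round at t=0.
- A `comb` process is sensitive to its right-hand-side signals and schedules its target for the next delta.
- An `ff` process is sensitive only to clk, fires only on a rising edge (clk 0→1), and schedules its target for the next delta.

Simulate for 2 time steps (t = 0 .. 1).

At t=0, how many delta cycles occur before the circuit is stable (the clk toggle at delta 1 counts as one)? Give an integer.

3

t=0 Δ0: d=0 b=0 f=1 clk=0 g=1 e=1 c=1 a=1
  Δ1: clk:0→1
  Δ2: a:1→0
  Δ3: f:1→0
  (3Δ to stable)
t=1 Δ0: d=0 b=0 f=0 clk=1 g=1 e=1 c=1 a=0
  Δ1: clk:1→0
  (1Δ to stable)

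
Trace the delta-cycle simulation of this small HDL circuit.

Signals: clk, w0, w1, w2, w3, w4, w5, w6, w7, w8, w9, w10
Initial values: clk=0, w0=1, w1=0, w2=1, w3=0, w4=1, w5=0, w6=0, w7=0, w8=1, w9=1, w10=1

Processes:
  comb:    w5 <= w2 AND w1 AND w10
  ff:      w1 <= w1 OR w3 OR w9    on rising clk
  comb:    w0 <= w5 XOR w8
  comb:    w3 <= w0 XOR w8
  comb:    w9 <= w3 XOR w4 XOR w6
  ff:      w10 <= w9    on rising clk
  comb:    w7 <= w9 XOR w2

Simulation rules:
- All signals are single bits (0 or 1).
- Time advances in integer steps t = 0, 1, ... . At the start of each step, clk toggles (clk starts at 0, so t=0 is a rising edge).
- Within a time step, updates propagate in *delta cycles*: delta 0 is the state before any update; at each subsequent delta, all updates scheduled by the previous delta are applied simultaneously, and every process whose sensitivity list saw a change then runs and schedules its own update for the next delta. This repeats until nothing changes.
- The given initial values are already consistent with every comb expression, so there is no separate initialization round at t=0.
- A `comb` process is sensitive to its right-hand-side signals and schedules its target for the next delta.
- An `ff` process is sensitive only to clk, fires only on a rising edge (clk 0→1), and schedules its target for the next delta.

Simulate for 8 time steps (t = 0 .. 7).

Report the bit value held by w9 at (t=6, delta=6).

1

t0.Δ0 w9=1 w7=0 w4=1 w0=1 w3=0 w6=0 w5=0 w10=1 w2=1 clk=0 w1=0 w8=1
t0.Δ1 w9=1 w7=0 w4=1 w0=1 w3=0 w6=0 w5=0 w10=1 w2=1 clk=1 w1=0 w8=1
t0.Δ2 w9=1 w7=0 w4=1 w0=1 w3=0 w6=0 w5=0 w10=1 w2=1 clk=1 w1=1 w8=1
t0.Δ3 w9=1 w7=0 w4=1 w0=1 w3=0 w6=0 w5=1 w10=1 w2=1 clk=1 w1=1 w8=1
t0.Δ4 w9=1 w7=0 w4=1 w0=0 w3=0 w6=0 w5=1 w10=1 w2=1 clk=1 w1=1 w8=1
t0.Δ5 w9=1 w7=0 w4=1 w0=0 w3=1 w6=0 w5=1 w10=1 w2=1 clk=1 w1=1 w8=1
t0.Δ6 w9=0 w7=0 w4=1 w0=0 w3=1 w6=0 w5=1 w10=1 w2=1 clk=1 w1=1 w8=1
t0.Δ7 w9=0 w7=1 w4=1 w0=0 w3=1 w6=0 w5=1 w10=1 w2=1 clk=1 w1=1 w8=1
t1.Δ0 w9=0 w7=1 w4=1 w0=0 w3=1 w6=0 w5=1 w10=1 w2=1 clk=1 w1=1 w8=1
t1.Δ1 w9=0 w7=1 w4=1 w0=0 w3=1 w6=0 w5=1 w10=1 w2=1 clk=0 w1=1 w8=1
t2.Δ0 w9=0 w7=1 w4=1 w0=0 w3=1 w6=0 w5=1 w10=1 w2=1 clk=0 w1=1 w8=1
t2.Δ1 w9=0 w7=1 w4=1 w0=0 w3=1 w6=0 w5=1 w10=1 w2=1 clk=1 w1=1 w8=1
t2.Δ2 w9=0 w7=1 w4=1 w0=0 w3=1 w6=0 w5=1 w10=0 w2=1 clk=1 w1=1 w8=1
t2.Δ3 w9=0 w7=1 w4=1 w0=0 w3=1 w6=0 w5=0 w10=0 w2=1 clk=1 w1=1 w8=1
t2.Δ4 w9=0 w7=1 w4=1 w0=1 w3=1 w6=0 w5=0 w10=0 w2=1 clk=1 w1=1 w8=1
t2.Δ5 w9=0 w7=1 w4=1 w0=1 w3=0 w6=0 w5=0 w10=0 w2=1 clk=1 w1=1 w8=1
t2.Δ6 w9=1 w7=1 w4=1 w0=1 w3=0 w6=0 w5=0 w10=0 w2=1 clk=1 w1=1 w8=1
t2.Δ7 w9=1 w7=0 w4=1 w0=1 w3=0 w6=0 w5=0 w10=0 w2=1 clk=1 w1=1 w8=1
t3.Δ0 w9=1 w7=0 w4=1 w0=1 w3=0 w6=0 w5=0 w10=0 w2=1 clk=1 w1=1 w8=1
t3.Δ1 w9=1 w7=0 w4=1 w0=1 w3=0 w6=0 w5=0 w10=0 w2=1 clk=0 w1=1 w8=1
t4.Δ0 w9=1 w7=0 w4=1 w0=1 w3=0 w6=0 w5=0 w10=0 w2=1 clk=0 w1=1 w8=1
t4.Δ1 w9=1 w7=0 w4=1 w0=1 w3=0 w6=0 w5=0 w10=0 w2=1 clk=1 w1=1 w8=1
t4.Δ2 w9=1 w7=0 w4=1 w0=1 w3=0 w6=0 w5=0 w10=1 w2=1 clk=1 w1=1 w8=1
t4.Δ3 w9=1 w7=0 w4=1 w0=1 w3=0 w6=0 w5=1 w10=1 w2=1 clk=1 w1=1 w8=1
t4.Δ4 w9=1 w7=0 w4=1 w0=0 w3=0 w6=0 w5=1 w10=1 w2=1 clk=1 w1=1 w8=1
t4.Δ5 w9=1 w7=0 w4=1 w0=0 w3=1 w6=0 w5=1 w10=1 w2=1 clk=1 w1=1 w8=1
t4.Δ6 w9=0 w7=0 w4=1 w0=0 w3=1 w6=0 w5=1 w10=1 w2=1 clk=1 w1=1 w8=1
t4.Δ7 w9=0 w7=1 w4=1 w0=0 w3=1 w6=0 w5=1 w10=1 w2=1 clk=1 w1=1 w8=1
t5.Δ0 w9=0 w7=1 w4=1 w0=0 w3=1 w6=0 w5=1 w10=1 w2=1 clk=1 w1=1 w8=1
t5.Δ1 w9=0 w7=1 w4=1 w0=0 w3=1 w6=0 w5=1 w10=1 w2=1 clk=0 w1=1 w8=1
t6.Δ0 w9=0 w7=1 w4=1 w0=0 w3=1 w6=0 w5=1 w10=1 w2=1 clk=0 w1=1 w8=1
t6.Δ1 w9=0 w7=1 w4=1 w0=0 w3=1 w6=0 w5=1 w10=1 w2=1 clk=1 w1=1 w8=1
t6.Δ2 w9=0 w7=1 w4=1 w0=0 w3=1 w6=0 w5=1 w10=0 w2=1 clk=1 w1=1 w8=1
t6.Δ3 w9=0 w7=1 w4=1 w0=0 w3=1 w6=0 w5=0 w10=0 w2=1 clk=1 w1=1 w8=1
t6.Δ4 w9=0 w7=1 w4=1 w0=1 w3=1 w6=0 w5=0 w10=0 w2=1 clk=1 w1=1 w8=1
t6.Δ5 w9=0 w7=1 w4=1 w0=1 w3=0 w6=0 w5=0 w10=0 w2=1 clk=1 w1=1 w8=1
t6.Δ6 w9=1 w7=1 w4=1 w0=1 w3=0 w6=0 w5=0 w10=0 w2=1 clk=1 w1=1 w8=1
t6.Δ7 w9=1 w7=0 w4=1 w0=1 w3=0 w6=0 w5=0 w10=0 w2=1 clk=1 w1=1 w8=1
t7.Δ0 w9=1 w7=0 w4=1 w0=1 w3=0 w6=0 w5=0 w10=0 w2=1 clk=1 w1=1 w8=1
t7.Δ1 w9=1 w7=0 w4=1 w0=1 w3=0 w6=0 w5=0 w10=0 w2=1 clk=0 w1=1 w8=1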